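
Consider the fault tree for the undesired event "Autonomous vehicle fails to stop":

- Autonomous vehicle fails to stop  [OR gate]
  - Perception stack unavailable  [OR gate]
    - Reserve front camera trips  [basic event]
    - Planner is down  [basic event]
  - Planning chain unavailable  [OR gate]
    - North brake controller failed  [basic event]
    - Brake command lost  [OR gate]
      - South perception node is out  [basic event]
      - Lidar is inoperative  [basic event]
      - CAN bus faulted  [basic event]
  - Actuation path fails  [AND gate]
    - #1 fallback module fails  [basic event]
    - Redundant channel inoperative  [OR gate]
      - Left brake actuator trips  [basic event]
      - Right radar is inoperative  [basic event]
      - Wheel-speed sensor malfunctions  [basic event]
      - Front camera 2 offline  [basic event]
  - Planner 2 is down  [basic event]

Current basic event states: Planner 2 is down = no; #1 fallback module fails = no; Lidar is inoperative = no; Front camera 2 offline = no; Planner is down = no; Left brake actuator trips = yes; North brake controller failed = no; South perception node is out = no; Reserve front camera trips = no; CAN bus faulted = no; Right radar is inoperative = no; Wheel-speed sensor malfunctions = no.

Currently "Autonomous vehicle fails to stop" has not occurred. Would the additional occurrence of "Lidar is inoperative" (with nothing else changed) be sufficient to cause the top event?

Counterfactual: set "Lidar is inoperative" to occurred.
Perception stack unavailable [OR]: Reserve front camera trips=not, Planner is down=not → no input occurs → does not occur.
Brake command lost [OR]: South perception node is out=not, Lidar is inoperative=occurs, CAN bus faulted=not → at least one input occurs → occurs.
Planning chain unavailable [OR]: North brake controller failed=not, Brake command lost=occurs → at least one input occurs → occurs.
Redundant channel inoperative [OR]: Left brake actuator trips=occurs, Right radar is inoperative=not, Wheel-speed sensor malfunctions=not, Front camera 2 offline=not → at least one input occurs → occurs.
Actuation path fails [AND]: #1 fallback module fails=not, Redundant channel inoperative=occurs → not all inputs occur → does not occur.
Autonomous vehicle fails to stop [OR]: Perception stack unavailable=not, Planning chain unavailable=occurs, Actuation path fails=not, Planner 2 is down=not → at least one input occurs → occurs.

Yes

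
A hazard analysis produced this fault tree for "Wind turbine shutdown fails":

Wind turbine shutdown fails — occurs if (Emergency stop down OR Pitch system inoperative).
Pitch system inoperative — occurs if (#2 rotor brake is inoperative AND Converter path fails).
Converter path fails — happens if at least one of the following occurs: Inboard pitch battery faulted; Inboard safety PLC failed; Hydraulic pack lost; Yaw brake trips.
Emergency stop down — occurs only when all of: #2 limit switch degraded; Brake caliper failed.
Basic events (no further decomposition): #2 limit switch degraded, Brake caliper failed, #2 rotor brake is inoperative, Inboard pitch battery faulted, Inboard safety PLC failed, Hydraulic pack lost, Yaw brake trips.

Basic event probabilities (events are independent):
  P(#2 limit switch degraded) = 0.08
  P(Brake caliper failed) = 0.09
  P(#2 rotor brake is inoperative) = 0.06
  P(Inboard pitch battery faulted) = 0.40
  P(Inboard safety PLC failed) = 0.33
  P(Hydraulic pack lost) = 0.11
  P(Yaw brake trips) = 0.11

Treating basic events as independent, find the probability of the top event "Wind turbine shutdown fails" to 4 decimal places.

0.0478

P(Emergency stop down) [AND] = 0.08 × 0.09 = 0.007200
P(Converter path fails) [OR] = 1 − (1−0.40) × (1−0.33) × (1−0.11) × (1−0.11) = 0.681576
P(Pitch system inoperative) [AND] = 0.06 × 0.681576 = 0.040895
P(Wind turbine shutdown fails) [OR] = 1 − (1−0.007200) × (1−0.040895) = 0.047801
Rounded to 4 decimal places: P(Wind turbine shutdown fails) ≈ 0.0478.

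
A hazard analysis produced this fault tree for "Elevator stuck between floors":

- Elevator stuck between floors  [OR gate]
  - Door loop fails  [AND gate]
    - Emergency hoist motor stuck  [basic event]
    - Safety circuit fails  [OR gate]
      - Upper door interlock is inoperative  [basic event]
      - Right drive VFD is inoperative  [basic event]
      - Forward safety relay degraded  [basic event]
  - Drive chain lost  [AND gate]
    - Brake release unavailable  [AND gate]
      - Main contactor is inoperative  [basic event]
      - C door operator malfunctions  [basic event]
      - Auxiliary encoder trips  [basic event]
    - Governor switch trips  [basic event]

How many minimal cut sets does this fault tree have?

Safety circuit fails [OR]: union of children's cut sets → 3 cut set(s).
Door loop fails [AND]: one cut set from each child combined → 1 × 3 = 3 cut set(s).
Brake release unavailable [AND]: one cut set from each child combined → 1 × 1 × 1 = 1 cut set(s).
Drive chain lost [AND]: one cut set from each child combined → 1 × 1 = 1 cut set(s).
Elevator stuck between floors [OR]: union of children's cut sets → 4 cut set(s).
Minimal cut sets: {Emergency hoist motor stuck, Upper door interlock is inoperative}; {Emergency hoist motor stuck, Right drive VFD is inoperative}; {Emergency hoist motor stuck, Forward safety relay degraded}; {Auxiliary encoder trips, C door operator malfunctions, Governor switch trips, Main contactor is inoperative}.

4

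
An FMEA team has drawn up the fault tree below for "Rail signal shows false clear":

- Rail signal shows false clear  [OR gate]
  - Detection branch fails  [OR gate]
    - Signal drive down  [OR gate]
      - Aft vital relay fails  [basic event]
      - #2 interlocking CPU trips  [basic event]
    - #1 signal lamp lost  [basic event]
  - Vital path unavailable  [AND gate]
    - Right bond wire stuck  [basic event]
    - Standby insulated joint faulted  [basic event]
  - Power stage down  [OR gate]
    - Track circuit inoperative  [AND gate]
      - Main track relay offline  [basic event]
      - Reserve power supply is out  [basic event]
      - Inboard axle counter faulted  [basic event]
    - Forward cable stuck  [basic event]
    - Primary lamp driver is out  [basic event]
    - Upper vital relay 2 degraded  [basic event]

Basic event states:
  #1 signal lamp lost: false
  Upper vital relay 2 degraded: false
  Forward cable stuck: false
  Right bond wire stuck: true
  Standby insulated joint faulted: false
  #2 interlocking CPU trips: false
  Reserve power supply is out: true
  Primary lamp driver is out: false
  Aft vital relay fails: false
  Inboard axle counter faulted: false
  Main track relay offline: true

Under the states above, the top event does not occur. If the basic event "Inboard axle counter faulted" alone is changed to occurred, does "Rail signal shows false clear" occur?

Counterfactual: set "Inboard axle counter faulted" to occurred.
Signal drive down [OR]: Aft vital relay fails=not, #2 interlocking CPU trips=not → no input occurs → does not occur.
Detection branch fails [OR]: Signal drive down=not, #1 signal lamp lost=not → no input occurs → does not occur.
Vital path unavailable [AND]: Right bond wire stuck=occurs, Standby insulated joint faulted=not → not all inputs occur → does not occur.
Track circuit inoperative [AND]: Main track relay offline=occurs, Reserve power supply is out=occurs, Inboard axle counter faulted=occurs → all inputs occur → occurs.
Power stage down [OR]: Track circuit inoperative=occurs, Forward cable stuck=not, Primary lamp driver is out=not, Upper vital relay 2 degraded=not → at least one input occurs → occurs.
Rail signal shows false clear [OR]: Detection branch fails=not, Vital path unavailable=not, Power stage down=occurs → at least one input occurs → occurs.

Yes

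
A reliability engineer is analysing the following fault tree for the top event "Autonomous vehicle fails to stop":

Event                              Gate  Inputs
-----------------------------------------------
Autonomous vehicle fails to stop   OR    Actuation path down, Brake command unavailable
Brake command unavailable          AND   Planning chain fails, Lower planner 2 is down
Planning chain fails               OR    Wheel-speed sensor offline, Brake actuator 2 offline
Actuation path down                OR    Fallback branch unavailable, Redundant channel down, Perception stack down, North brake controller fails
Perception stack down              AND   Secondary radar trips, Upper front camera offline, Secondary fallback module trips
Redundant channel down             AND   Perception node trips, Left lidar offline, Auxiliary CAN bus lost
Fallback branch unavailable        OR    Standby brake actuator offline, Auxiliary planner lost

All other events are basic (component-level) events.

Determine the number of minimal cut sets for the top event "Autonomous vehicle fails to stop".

7

Fallback branch unavailable [OR]: union of children's cut sets → 2 cut set(s).
Redundant channel down [AND]: one cut set from each child combined → 1 × 1 × 1 = 1 cut set(s).
Perception stack down [AND]: one cut set from each child combined → 1 × 1 × 1 = 1 cut set(s).
Actuation path down [OR]: union of children's cut sets → 5 cut set(s).
Planning chain fails [OR]: union of children's cut sets → 2 cut set(s).
Brake command unavailable [AND]: one cut set from each child combined → 2 × 1 = 2 cut set(s).
Autonomous vehicle fails to stop [OR]: union of children's cut sets → 7 cut set(s).
Minimal cut sets: {Standby brake actuator offline}; {Auxiliary planner lost}; {Auxiliary CAN bus lost, Left lidar offline, Perception node trips}; {Secondary fallback module trips, Secondary radar trips, Upper front camera offline}; {North brake controller fails}; {Lower planner 2 is down, Wheel-speed sensor offline}; {Brake actuator 2 offline, Lower planner 2 is down}.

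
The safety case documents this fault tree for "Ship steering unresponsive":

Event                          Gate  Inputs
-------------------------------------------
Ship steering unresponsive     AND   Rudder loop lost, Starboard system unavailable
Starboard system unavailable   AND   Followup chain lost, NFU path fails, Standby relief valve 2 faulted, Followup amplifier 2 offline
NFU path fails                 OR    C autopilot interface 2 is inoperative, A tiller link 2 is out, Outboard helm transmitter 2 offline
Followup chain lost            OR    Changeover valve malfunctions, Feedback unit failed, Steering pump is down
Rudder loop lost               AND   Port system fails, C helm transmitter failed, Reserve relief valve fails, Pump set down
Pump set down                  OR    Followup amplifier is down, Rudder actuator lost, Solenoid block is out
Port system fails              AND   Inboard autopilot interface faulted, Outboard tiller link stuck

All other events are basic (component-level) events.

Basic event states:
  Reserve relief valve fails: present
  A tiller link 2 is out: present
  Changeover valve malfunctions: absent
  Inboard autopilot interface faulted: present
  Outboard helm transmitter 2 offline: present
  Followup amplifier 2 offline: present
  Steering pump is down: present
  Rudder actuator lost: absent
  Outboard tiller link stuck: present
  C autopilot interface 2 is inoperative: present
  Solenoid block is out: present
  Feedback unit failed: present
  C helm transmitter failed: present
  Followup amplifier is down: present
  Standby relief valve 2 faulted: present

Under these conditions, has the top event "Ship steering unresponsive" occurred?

Port system fails [AND]: Inboard autopilot interface faulted=occurs, Outboard tiller link stuck=occurs → all inputs occur → occurs.
Pump set down [OR]: Followup amplifier is down=occurs, Rudder actuator lost=not, Solenoid block is out=occurs → at least one input occurs → occurs.
Rudder loop lost [AND]: Port system fails=occurs, C helm transmitter failed=occurs, Reserve relief valve fails=occurs, Pump set down=occurs → all inputs occur → occurs.
Followup chain lost [OR]: Changeover valve malfunctions=not, Feedback unit failed=occurs, Steering pump is down=occurs → at least one input occurs → occurs.
NFU path fails [OR]: C autopilot interface 2 is inoperative=occurs, A tiller link 2 is out=occurs, Outboard helm transmitter 2 offline=occurs → at least one input occurs → occurs.
Starboard system unavailable [AND]: Followup chain lost=occurs, NFU path fails=occurs, Standby relief valve 2 faulted=occurs, Followup amplifier 2 offline=occurs → all inputs occur → occurs.
Ship steering unresponsive [AND]: Rudder loop lost=occurs, Starboard system unavailable=occurs → all inputs occur → occurs.

Yes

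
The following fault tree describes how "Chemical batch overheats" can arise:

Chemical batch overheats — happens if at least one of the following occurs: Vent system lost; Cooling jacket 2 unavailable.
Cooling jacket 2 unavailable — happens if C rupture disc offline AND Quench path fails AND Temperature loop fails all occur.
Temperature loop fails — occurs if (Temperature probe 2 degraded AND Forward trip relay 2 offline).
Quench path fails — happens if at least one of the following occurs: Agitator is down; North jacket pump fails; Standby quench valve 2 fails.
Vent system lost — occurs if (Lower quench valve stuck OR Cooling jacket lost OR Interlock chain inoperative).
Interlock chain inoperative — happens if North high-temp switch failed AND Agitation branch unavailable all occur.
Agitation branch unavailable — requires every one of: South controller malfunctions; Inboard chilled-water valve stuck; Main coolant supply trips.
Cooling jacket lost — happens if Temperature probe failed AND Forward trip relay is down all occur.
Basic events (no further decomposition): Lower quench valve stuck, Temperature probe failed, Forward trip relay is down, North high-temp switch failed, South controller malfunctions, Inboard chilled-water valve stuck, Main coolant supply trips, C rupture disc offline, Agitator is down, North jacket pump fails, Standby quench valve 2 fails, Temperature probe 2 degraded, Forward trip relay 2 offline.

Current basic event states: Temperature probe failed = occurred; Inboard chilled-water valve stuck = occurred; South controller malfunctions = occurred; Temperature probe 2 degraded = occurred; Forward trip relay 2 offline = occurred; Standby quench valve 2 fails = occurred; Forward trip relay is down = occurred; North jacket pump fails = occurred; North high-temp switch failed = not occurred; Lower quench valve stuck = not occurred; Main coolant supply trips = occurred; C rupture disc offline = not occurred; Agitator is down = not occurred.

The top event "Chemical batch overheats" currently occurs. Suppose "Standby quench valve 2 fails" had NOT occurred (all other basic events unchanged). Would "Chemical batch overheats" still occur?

Yes

Counterfactual: set "Standby quench valve 2 fails" to not occurred.
Cooling jacket lost [AND]: Temperature probe failed=occurs, Forward trip relay is down=occurs → all inputs occur → occurs.
Agitation branch unavailable [AND]: South controller malfunctions=occurs, Inboard chilled-water valve stuck=occurs, Main coolant supply trips=occurs → all inputs occur → occurs.
Interlock chain inoperative [AND]: North high-temp switch failed=not, Agitation branch unavailable=occurs → not all inputs occur → does not occur.
Vent system lost [OR]: Lower quench valve stuck=not, Cooling jacket lost=occurs, Interlock chain inoperative=not → at least one input occurs → occurs.
Quench path fails [OR]: Agitator is down=not, North jacket pump fails=occurs, Standby quench valve 2 fails=not → at least one input occurs → occurs.
Temperature loop fails [AND]: Temperature probe 2 degraded=occurs, Forward trip relay 2 offline=occurs → all inputs occur → occurs.
Cooling jacket 2 unavailable [AND]: C rupture disc offline=not, Quench path fails=occurs, Temperature loop fails=occurs → not all inputs occur → does not occur.
Chemical batch overheats [OR]: Vent system lost=occurs, Cooling jacket 2 unavailable=not → at least one input occurs → occurs.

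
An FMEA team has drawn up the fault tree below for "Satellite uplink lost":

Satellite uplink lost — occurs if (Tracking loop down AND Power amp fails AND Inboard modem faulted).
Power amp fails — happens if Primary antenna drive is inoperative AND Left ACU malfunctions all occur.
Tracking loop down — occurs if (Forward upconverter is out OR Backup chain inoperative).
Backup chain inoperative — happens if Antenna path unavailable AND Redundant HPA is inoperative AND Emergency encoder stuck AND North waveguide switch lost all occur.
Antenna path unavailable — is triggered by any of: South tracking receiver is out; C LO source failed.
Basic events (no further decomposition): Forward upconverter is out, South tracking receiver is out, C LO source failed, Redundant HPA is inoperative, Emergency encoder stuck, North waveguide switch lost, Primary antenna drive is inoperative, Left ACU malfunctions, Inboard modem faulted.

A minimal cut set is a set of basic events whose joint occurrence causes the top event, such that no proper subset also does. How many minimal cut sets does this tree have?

Antenna path unavailable [OR]: union of children's cut sets → 2 cut set(s).
Backup chain inoperative [AND]: one cut set from each child combined → 2 × 1 × 1 × 1 = 2 cut set(s).
Tracking loop down [OR]: union of children's cut sets → 3 cut set(s).
Power amp fails [AND]: one cut set from each child combined → 1 × 1 = 1 cut set(s).
Satellite uplink lost [AND]: one cut set from each child combined → 3 × 1 × 1 = 3 cut set(s).
Minimal cut sets: {Forward upconverter is out, Inboard modem faulted, Left ACU malfunctions, Primary antenna drive is inoperative}; {Emergency encoder stuck, Inboard modem faulted, Left ACU malfunctions, North waveguide switch lost, Primary antenna drive is inoperative, Redundant HPA is inoperative, South tracking receiver is out}; {C LO source failed, Emergency encoder stuck, Inboard modem faulted, Left ACU malfunctions, North waveguide switch lost, Primary antenna drive is inoperative, Redundant HPA is inoperative}.

3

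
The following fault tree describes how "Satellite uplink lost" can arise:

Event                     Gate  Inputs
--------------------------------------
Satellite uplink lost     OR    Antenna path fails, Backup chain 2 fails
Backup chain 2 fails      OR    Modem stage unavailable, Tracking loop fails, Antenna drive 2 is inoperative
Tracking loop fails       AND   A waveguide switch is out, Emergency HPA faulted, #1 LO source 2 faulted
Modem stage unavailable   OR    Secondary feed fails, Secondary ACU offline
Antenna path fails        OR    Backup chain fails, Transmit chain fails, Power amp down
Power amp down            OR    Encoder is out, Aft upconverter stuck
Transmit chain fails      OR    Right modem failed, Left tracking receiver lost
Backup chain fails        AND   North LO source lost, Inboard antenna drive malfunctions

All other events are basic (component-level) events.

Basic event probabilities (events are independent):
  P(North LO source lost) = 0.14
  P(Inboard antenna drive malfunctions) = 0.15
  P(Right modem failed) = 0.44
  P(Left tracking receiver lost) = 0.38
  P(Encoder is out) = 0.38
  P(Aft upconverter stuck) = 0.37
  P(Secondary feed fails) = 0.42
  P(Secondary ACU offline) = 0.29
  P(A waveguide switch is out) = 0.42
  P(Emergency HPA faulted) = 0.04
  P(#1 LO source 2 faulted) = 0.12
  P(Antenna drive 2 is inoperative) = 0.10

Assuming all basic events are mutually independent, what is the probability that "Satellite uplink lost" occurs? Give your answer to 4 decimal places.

P(Backup chain fails) [AND] = 0.14 × 0.15 = 0.021000
P(Transmit chain fails) [OR] = 1 − (1−0.44) × (1−0.38) = 0.652800
P(Power amp down) [OR] = 1 − (1−0.38) × (1−0.37) = 0.609400
P(Antenna path fails) [OR] = 1 − (1−0.021000) × (1−0.652800) × (1−0.609400) = 0.867232
P(Modem stage unavailable) [OR] = 1 − (1−0.42) × (1−0.29) = 0.588200
P(Tracking loop fails) [AND] = 0.42 × 0.04 × 0.12 = 0.002016
P(Backup chain 2 fails) [OR] = 1 − (1−0.588200) × (1−0.002016) × (1−0.10) = 0.630127
P(Satellite uplink lost) [OR] = 1 − (1−0.867232) × (1−0.630127) = 0.950893
Rounded to 4 decimal places: P(Satellite uplink lost) ≈ 0.9509.

0.9509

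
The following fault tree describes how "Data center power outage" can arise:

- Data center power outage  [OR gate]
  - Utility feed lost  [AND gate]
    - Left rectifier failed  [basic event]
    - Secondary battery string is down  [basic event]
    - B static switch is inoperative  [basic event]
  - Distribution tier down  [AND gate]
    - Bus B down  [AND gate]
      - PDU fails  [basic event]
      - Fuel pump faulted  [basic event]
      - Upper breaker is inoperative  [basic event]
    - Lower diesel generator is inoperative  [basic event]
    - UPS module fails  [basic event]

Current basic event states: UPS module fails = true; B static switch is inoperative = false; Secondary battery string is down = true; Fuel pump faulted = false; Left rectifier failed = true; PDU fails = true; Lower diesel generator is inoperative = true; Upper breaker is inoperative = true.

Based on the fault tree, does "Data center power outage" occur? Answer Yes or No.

No

Utility feed lost [AND]: Left rectifier failed=occurs, Secondary battery string is down=occurs, B static switch is inoperative=not → not all inputs occur → does not occur.
Bus B down [AND]: PDU fails=occurs, Fuel pump faulted=not, Upper breaker is inoperative=occurs → not all inputs occur → does not occur.
Distribution tier down [AND]: Bus B down=not, Lower diesel generator is inoperative=occurs, UPS module fails=occurs → not all inputs occur → does not occur.
Data center power outage [OR]: Utility feed lost=not, Distribution tier down=not → no input occurs → does not occur.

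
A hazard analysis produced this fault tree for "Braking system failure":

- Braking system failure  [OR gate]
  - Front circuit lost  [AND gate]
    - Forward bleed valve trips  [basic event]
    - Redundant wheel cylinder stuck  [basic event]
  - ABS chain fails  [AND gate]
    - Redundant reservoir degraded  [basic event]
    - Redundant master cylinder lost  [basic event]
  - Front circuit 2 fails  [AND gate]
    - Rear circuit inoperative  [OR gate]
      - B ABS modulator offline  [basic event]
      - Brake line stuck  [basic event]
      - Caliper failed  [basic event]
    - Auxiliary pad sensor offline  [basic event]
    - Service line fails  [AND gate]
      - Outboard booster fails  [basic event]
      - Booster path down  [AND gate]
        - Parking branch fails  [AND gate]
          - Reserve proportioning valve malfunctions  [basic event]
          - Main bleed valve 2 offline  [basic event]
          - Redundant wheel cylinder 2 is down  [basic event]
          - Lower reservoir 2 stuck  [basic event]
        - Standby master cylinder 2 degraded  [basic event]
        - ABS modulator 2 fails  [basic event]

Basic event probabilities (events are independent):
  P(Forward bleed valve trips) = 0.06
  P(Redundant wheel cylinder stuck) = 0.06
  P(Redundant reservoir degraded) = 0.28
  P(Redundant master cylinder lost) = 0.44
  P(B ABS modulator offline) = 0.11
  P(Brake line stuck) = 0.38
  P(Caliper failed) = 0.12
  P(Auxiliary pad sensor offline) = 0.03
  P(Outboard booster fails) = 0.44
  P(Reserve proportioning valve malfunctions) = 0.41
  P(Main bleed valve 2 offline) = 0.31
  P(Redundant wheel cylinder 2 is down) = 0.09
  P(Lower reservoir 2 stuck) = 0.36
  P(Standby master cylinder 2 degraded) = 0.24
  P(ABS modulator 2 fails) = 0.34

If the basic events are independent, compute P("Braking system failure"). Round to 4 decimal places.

0.1264

P(Front circuit lost) [AND] = 0.06 × 0.06 = 0.003600
P(ABS chain fails) [AND] = 0.28 × 0.44 = 0.123200
P(Rear circuit inoperative) [OR] = 1 − (1−0.11) × (1−0.38) × (1−0.12) = 0.514416
P(Parking branch fails) [AND] = 0.41 × 0.31 × 0.09 × 0.36 = 0.004118
P(Booster path down) [AND] = 0.004118 × 0.24 × 0.34 = 0.000336
P(Service line fails) [AND] = 0.44 × 0.000336 = 0.000148
P(Front circuit 2 fails) [AND] = 0.514416 × 0.03 × 0.000148 = 0.000002
P(Braking system failure) [OR] = 1 − (1−0.003600) × (1−0.123200) × (1−0.000002) = 0.126358
Rounded to 4 decimal places: P(Braking system failure) ≈ 0.1264.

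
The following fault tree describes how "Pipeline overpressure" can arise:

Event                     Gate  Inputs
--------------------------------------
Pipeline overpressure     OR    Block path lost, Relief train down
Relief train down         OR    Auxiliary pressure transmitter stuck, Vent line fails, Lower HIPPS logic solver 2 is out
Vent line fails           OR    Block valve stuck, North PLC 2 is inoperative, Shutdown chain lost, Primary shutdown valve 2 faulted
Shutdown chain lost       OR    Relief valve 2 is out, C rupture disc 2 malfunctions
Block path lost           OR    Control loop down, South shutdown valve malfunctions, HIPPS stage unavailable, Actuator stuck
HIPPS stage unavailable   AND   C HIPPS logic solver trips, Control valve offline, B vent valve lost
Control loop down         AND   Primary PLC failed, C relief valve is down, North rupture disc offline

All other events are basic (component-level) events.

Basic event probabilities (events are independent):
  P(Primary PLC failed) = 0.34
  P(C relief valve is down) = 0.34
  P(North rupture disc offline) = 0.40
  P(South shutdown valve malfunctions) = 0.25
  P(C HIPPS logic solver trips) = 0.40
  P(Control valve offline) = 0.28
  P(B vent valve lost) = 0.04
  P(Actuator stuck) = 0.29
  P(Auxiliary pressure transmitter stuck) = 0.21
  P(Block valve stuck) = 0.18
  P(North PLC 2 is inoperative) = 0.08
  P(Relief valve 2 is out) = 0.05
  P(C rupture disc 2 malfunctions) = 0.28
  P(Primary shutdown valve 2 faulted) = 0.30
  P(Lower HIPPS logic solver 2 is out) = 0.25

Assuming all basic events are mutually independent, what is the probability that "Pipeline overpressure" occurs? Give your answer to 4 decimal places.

0.8918

P(Control loop down) [AND] = 0.34 × 0.34 × 0.40 = 0.046240
P(HIPPS stage unavailable) [AND] = 0.40 × 0.28 × 0.04 = 0.004480
P(Block path lost) [OR] = 1 − (1−0.046240) × (1−0.25) × (1−0.004480) × (1−0.29) = 0.494398
P(Shutdown chain lost) [OR] = 1 − (1−0.05) × (1−0.28) = 0.316000
P(Vent line fails) [OR] = 1 − (1−0.18) × (1−0.08) × (1−0.316000) × (1−0.30) = 0.638793
P(Relief train down) [OR] = 1 − (1−0.21) × (1−0.638793) × (1−0.25) = 0.785985
P(Pipeline overpressure) [OR] = 1 − (1−0.494398) × (1−0.785985) = 0.891794
Rounded to 4 decimal places: P(Pipeline overpressure) ≈ 0.8918.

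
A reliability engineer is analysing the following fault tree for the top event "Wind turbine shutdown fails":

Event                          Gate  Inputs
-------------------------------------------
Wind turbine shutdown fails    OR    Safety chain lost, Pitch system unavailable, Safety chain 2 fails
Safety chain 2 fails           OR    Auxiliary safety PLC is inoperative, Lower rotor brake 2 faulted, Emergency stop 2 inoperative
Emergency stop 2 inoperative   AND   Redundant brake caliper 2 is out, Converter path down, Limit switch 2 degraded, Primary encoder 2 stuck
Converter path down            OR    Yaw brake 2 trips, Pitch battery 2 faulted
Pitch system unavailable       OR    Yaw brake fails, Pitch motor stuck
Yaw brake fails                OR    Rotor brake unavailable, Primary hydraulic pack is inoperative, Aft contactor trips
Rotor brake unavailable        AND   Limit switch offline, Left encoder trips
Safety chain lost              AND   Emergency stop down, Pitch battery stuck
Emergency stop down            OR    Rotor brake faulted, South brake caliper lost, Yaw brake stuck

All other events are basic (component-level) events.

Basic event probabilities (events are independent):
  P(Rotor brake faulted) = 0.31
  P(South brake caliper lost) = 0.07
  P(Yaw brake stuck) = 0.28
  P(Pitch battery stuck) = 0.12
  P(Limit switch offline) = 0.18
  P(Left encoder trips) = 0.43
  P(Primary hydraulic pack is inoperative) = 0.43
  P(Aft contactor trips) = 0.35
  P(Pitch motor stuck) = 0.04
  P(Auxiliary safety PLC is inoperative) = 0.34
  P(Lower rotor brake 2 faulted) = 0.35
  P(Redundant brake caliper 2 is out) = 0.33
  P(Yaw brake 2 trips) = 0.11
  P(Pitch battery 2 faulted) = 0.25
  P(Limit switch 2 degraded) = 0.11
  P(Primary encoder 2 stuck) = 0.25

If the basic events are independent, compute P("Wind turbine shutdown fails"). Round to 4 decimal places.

P(Emergency stop down) [OR] = 1 − (1−0.31) × (1−0.07) × (1−0.28) = 0.537976
P(Safety chain lost) [AND] = 0.537976 × 0.12 = 0.064557
P(Rotor brake unavailable) [AND] = 0.18 × 0.43 = 0.077400
P(Yaw brake fails) [OR] = 1 − (1−0.077400) × (1−0.43) × (1−0.35) = 0.658177
P(Pitch system unavailable) [OR] = 1 − (1−0.658177) × (1−0.04) = 0.671850
P(Converter path down) [OR] = 1 − (1−0.11) × (1−0.25) = 0.332500
P(Emergency stop 2 inoperative) [AND] = 0.33 × 0.332500 × 0.11 × 0.25 = 0.003017
P(Safety chain 2 fails) [OR] = 1 − (1−0.34) × (1−0.35) × (1−0.003017) = 0.572294
P(Wind turbine shutdown fails) [OR] = 1 − (1−0.064557) × (1−0.671850) × (1−0.572294) = 0.868709
Rounded to 4 decimal places: P(Wind turbine shutdown fails) ≈ 0.8687.

0.8687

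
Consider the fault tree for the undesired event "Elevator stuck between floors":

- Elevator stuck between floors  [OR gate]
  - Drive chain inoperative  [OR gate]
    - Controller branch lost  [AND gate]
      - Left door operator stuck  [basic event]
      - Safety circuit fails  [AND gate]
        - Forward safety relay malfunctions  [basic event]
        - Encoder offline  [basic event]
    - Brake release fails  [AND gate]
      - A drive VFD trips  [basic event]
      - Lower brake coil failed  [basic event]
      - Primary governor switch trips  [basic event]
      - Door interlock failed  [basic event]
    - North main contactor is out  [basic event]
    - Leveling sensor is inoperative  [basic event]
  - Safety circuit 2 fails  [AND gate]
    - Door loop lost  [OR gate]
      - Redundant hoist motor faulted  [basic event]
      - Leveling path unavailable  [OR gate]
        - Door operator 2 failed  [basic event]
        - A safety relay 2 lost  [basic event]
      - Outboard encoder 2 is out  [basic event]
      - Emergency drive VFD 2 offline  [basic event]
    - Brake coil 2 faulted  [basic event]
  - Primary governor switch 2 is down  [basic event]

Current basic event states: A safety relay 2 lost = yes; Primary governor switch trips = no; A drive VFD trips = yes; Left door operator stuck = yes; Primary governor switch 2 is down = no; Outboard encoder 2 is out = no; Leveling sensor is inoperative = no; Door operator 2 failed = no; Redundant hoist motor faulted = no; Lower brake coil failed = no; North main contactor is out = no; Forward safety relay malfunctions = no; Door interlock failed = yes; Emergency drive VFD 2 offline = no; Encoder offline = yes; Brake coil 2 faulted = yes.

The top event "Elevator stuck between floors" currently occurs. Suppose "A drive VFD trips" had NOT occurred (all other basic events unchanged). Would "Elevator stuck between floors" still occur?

Yes

Counterfactual: set "A drive VFD trips" to not occurred.
Safety circuit fails [AND]: Forward safety relay malfunctions=not, Encoder offline=occurs → not all inputs occur → does not occur.
Controller branch lost [AND]: Left door operator stuck=occurs, Safety circuit fails=not → not all inputs occur → does not occur.
Brake release fails [AND]: A drive VFD trips=not, Lower brake coil failed=not, Primary governor switch trips=not, Door interlock failed=occurs → not all inputs occur → does not occur.
Drive chain inoperative [OR]: Controller branch lost=not, Brake release fails=not, North main contactor is out=not, Leveling sensor is inoperative=not → no input occurs → does not occur.
Leveling path unavailable [OR]: Door operator 2 failed=not, A safety relay 2 lost=occurs → at least one input occurs → occurs.
Door loop lost [OR]: Redundant hoist motor faulted=not, Leveling path unavailable=occurs, Outboard encoder 2 is out=not, Emergency drive VFD 2 offline=not → at least one input occurs → occurs.
Safety circuit 2 fails [AND]: Door loop lost=occurs, Brake coil 2 faulted=occurs → all inputs occur → occurs.
Elevator stuck between floors [OR]: Drive chain inoperative=not, Safety circuit 2 fails=occurs, Primary governor switch 2 is down=not → at least one input occurs → occurs.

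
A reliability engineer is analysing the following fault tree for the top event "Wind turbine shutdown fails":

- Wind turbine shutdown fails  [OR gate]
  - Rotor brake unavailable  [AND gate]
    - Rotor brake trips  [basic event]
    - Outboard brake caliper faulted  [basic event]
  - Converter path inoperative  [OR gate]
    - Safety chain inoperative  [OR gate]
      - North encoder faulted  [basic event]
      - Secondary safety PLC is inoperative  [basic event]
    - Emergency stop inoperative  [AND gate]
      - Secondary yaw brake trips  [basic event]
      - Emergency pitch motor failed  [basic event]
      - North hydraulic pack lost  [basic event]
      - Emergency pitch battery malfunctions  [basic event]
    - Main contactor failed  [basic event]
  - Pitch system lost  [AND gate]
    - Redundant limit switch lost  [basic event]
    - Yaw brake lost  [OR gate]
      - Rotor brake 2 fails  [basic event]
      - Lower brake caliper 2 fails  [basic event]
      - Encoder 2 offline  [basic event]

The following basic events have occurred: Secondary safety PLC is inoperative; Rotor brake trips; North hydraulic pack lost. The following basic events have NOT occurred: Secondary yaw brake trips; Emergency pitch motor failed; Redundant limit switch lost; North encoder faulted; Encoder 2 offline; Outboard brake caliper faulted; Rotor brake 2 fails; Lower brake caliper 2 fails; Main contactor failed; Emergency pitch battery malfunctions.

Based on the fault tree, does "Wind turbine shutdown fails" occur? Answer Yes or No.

Rotor brake unavailable [AND]: Rotor brake trips=occurs, Outboard brake caliper faulted=not → not all inputs occur → does not occur.
Safety chain inoperative [OR]: North encoder faulted=not, Secondary safety PLC is inoperative=occurs → at least one input occurs → occurs.
Emergency stop inoperative [AND]: Secondary yaw brake trips=not, Emergency pitch motor failed=not, North hydraulic pack lost=occurs, Emergency pitch battery malfunctions=not → not all inputs occur → does not occur.
Converter path inoperative [OR]: Safety chain inoperative=occurs, Emergency stop inoperative=not, Main contactor failed=not → at least one input occurs → occurs.
Yaw brake lost [OR]: Rotor brake 2 fails=not, Lower brake caliper 2 fails=not, Encoder 2 offline=not → no input occurs → does not occur.
Pitch system lost [AND]: Redundant limit switch lost=not, Yaw brake lost=not → not all inputs occur → does not occur.
Wind turbine shutdown fails [OR]: Rotor brake unavailable=not, Converter path inoperative=occurs, Pitch system lost=not → at least one input occurs → occurs.

Yes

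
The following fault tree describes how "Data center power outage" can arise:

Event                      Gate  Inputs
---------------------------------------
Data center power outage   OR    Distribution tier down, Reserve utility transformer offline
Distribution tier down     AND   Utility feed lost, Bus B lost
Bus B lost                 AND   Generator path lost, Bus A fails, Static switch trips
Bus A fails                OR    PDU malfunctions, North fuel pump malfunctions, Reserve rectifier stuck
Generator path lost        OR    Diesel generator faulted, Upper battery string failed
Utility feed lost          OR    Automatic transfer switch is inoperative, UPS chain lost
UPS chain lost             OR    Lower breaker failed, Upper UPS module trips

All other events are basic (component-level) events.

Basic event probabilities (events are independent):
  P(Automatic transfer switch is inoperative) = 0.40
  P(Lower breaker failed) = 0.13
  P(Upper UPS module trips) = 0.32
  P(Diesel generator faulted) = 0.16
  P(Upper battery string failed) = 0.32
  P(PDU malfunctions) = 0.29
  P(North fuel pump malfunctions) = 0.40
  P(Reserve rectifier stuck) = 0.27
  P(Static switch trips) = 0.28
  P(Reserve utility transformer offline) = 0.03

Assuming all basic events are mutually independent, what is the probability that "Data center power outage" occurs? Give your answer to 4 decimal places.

P(UPS chain lost) [OR] = 1 − (1−0.13) × (1−0.32) = 0.408400
P(Utility feed lost) [OR] = 1 − (1−0.40) × (1−0.408400) = 0.645040
P(Generator path lost) [OR] = 1 − (1−0.16) × (1−0.32) = 0.428800
P(Bus A fails) [OR] = 1 − (1−0.29) × (1−0.40) × (1−0.27) = 0.689020
P(Bus B lost) [AND] = 0.428800 × 0.689020 × 0.28 = 0.082726
P(Distribution tier down) [AND] = 0.645040 × 0.082726 = 0.053362
P(Data center power outage) [OR] = 1 − (1−0.053362) × (1−0.03) = 0.081761
Rounded to 4 decimal places: P(Data center power outage) ≈ 0.0818.

0.0818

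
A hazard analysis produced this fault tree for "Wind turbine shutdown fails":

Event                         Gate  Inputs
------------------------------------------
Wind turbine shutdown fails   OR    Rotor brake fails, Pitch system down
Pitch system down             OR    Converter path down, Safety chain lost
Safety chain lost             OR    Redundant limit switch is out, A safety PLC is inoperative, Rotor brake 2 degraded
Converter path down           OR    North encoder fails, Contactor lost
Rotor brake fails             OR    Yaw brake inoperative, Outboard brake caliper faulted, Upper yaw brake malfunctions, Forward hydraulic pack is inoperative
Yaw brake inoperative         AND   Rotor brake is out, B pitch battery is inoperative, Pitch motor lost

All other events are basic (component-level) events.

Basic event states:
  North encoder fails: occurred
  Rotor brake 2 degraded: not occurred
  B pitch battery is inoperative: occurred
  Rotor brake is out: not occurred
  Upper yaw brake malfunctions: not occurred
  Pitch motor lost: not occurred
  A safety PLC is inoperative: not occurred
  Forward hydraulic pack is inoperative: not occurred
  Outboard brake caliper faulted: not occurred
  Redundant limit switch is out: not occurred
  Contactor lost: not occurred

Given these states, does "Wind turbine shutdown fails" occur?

Yaw brake inoperative [AND]: Rotor brake is out=not, B pitch battery is inoperative=occurs, Pitch motor lost=not → not all inputs occur → does not occur.
Rotor brake fails [OR]: Yaw brake inoperative=not, Outboard brake caliper faulted=not, Upper yaw brake malfunctions=not, Forward hydraulic pack is inoperative=not → no input occurs → does not occur.
Converter path down [OR]: North encoder fails=occurs, Contactor lost=not → at least one input occurs → occurs.
Safety chain lost [OR]: Redundant limit switch is out=not, A safety PLC is inoperative=not, Rotor brake 2 degraded=not → no input occurs → does not occur.
Pitch system down [OR]: Converter path down=occurs, Safety chain lost=not → at least one input occurs → occurs.
Wind turbine shutdown fails [OR]: Rotor brake fails=not, Pitch system down=occurs → at least one input occurs → occurs.

Yes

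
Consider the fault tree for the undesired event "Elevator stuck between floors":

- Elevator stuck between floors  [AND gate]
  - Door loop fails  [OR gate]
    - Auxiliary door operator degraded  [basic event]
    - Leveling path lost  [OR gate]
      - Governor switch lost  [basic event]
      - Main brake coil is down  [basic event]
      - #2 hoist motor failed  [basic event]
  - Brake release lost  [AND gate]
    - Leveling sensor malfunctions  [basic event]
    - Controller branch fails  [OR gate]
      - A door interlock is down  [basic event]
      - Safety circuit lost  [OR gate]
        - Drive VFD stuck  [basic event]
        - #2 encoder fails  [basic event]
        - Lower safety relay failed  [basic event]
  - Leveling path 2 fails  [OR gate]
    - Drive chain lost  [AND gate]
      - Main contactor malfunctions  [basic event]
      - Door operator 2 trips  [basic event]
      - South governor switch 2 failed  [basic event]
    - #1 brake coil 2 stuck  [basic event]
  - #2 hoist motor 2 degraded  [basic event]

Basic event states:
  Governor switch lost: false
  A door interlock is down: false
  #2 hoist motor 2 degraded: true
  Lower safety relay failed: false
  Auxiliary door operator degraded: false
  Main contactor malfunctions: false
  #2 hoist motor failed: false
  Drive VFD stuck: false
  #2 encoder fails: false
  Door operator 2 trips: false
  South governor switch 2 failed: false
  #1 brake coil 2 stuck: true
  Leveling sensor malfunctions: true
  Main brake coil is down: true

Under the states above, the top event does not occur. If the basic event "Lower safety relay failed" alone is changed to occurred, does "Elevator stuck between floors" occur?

Counterfactual: set "Lower safety relay failed" to occurred.
Leveling path lost [OR]: Governor switch lost=not, Main brake coil is down=occurs, #2 hoist motor failed=not → at least one input occurs → occurs.
Door loop fails [OR]: Auxiliary door operator degraded=not, Leveling path lost=occurs → at least one input occurs → occurs.
Safety circuit lost [OR]: Drive VFD stuck=not, #2 encoder fails=not, Lower safety relay failed=occurs → at least one input occurs → occurs.
Controller branch fails [OR]: A door interlock is down=not, Safety circuit lost=occurs → at least one input occurs → occurs.
Brake release lost [AND]: Leveling sensor malfunctions=occurs, Controller branch fails=occurs → all inputs occur → occurs.
Drive chain lost [AND]: Main contactor malfunctions=not, Door operator 2 trips=not, South governor switch 2 failed=not → not all inputs occur → does not occur.
Leveling path 2 fails [OR]: Drive chain lost=not, #1 brake coil 2 stuck=occurs → at least one input occurs → occurs.
Elevator stuck between floors [AND]: Door loop fails=occurs, Brake release lost=occurs, Leveling path 2 fails=occurs, #2 hoist motor 2 degraded=occurs → all inputs occur → occurs.

Yes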